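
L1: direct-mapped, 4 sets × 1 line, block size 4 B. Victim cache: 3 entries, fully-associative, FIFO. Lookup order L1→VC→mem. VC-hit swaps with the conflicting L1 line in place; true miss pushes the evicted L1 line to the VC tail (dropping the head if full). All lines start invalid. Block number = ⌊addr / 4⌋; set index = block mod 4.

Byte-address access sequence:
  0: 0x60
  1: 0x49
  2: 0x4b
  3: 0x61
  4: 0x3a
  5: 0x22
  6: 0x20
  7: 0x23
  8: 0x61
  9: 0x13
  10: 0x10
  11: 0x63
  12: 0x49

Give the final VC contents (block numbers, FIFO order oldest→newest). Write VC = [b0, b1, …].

VC = [14, 8, 4]

  [0] addr=0x60 blk=24 s=0: MISS | VC []
  [1] addr=0x49 blk=18 s=2: MISS | VC []
  [2] addr=0x4b blk=18 s=2: L1-HIT | VC []
  [3] addr=0x61 blk=24 s=0: L1-HIT | VC []
  [4] addr=0x3a blk=14 s=2: MISS | VC [18]
  [5] addr=0x22 blk=8 s=0: MISS | VC [18, 24]
  [6] addr=0x20 blk=8 s=0: L1-HIT | VC [18, 24]
  [7] addr=0x23 blk=8 s=0: L1-HIT | VC [18, 24]
  [8] addr=0x61 blk=24 s=0: VC-HIT | VC [18, 8]
  [9] addr=0x13 blk=4 s=0: MISS | VC [18, 8, 24]
  [10] addr=0x10 blk=4 s=0: L1-HIT | VC [18, 8, 24]
  [11] addr=0x63 blk=24 s=0: VC-HIT | VC [18, 8, 4]
  [12] addr=0x49 blk=18 s=2: VC-HIT | VC [14, 8, 4]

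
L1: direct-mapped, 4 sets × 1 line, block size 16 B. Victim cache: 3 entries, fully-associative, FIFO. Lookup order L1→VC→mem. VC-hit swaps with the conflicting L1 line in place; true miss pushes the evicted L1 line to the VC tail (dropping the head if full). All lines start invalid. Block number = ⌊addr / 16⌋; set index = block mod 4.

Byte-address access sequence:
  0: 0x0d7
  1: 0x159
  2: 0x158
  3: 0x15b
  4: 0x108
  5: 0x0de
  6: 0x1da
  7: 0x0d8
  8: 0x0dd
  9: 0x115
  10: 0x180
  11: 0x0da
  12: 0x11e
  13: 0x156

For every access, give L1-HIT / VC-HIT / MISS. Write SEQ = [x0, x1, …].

#0 0xd7→b13/s1 MISS; vc=[]
#1 0x159→b21/s1 MISS; vc=[13]
#2 0x158→b21/s1 L1-HIT; vc=[13]
#3 0x15b→b21/s1 L1-HIT; vc=[13]
#4 0x108→b16/s0 MISS; vc=[13]
#5 0xde→b13/s1 VC-HIT; vc=[21]
#6 0x1da→b29/s1 MISS; vc=[21,13]
#7 0xd8→b13/s1 VC-HIT; vc=[21,29]
#8 0xdd→b13/s1 L1-HIT; vc=[21,29]
#9 0x115→b17/s1 MISS; vc=[21,29,13]
#10 0x180→b24/s0 MISS; vc=[29,13,16]
#11 0xda→b13/s1 VC-HIT; vc=[29,17,16]
#12 0x11e→b17/s1 VC-HIT; vc=[29,13,16]
#13 0x156→b21/s1 MISS; vc=[13,16,17]

SEQ = [MISS, MISS, L1-HIT, L1-HIT, MISS, VC-HIT, MISS, VC-HIT, L1-HIT, MISS, MISS, VC-HIT, VC-HIT, MISS]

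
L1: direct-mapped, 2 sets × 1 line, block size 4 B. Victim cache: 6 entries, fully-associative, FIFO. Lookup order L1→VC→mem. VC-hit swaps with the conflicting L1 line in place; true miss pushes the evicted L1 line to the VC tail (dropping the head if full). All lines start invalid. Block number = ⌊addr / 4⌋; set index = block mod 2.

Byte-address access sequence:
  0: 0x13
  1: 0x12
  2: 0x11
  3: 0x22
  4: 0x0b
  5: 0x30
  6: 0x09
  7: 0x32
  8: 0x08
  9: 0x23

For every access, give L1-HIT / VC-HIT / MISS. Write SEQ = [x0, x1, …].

SEQ = [MISS, L1-HIT, L1-HIT, MISS, MISS, MISS, VC-HIT, VC-HIT, VC-HIT, VC-HIT]

#0 0x13→b4/s0 MISS; vc=[]
#1 0x12→b4/s0 L1-HIT; vc=[]
#2 0x11→b4/s0 L1-HIT; vc=[]
#3 0x22→b8/s0 MISS; vc=[4]
#4 0xb→b2/s0 MISS; vc=[4,8]
#5 0x30→b12/s0 MISS; vc=[4,8,2]
#6 0x9→b2/s0 VC-HIT; vc=[4,8,12]
#7 0x32→b12/s0 VC-HIT; vc=[4,8,2]
#8 0x8→b2/s0 VC-HIT; vc=[4,8,12]
#9 0x23→b8/s0 VC-HIT; vc=[4,2,12]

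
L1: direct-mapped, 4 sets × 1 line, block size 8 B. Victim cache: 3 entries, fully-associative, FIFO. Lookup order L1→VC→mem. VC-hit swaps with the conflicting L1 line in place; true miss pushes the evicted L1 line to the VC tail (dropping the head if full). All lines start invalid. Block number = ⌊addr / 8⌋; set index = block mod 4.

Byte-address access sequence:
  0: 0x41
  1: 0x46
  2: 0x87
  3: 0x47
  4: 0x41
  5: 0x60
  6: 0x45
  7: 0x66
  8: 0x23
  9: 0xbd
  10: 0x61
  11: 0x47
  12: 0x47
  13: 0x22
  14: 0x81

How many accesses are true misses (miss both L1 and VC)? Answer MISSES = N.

  [0] addr=0x41 blk=8 s=0: MISS | VC []
  [1] addr=0x46 blk=8 s=0: L1-HIT | VC []
  [2] addr=0x87 blk=16 s=0: MISS | VC [8]
  [3] addr=0x47 blk=8 s=0: VC-HIT | VC [16]
  [4] addr=0x41 blk=8 s=0: L1-HIT | VC [16]
  [5] addr=0x60 blk=12 s=0: MISS | VC [16, 8]
  [6] addr=0x45 blk=8 s=0: VC-HIT | VC [16, 12]
  [7] addr=0x66 blk=12 s=0: VC-HIT | VC [16, 8]
  [8] addr=0x23 blk=4 s=0: MISS | VC [16, 8, 12]
  [9] addr=0xbd blk=23 s=3: MISS | VC [16, 8, 12]
  [10] addr=0x61 blk=12 s=0: VC-HIT | VC [16, 8, 4]
  [11] addr=0x47 blk=8 s=0: VC-HIT | VC [16, 12, 4]
  [12] addr=0x47 blk=8 s=0: L1-HIT | VC [16, 12, 4]
  [13] addr=0x22 blk=4 s=0: VC-HIT | VC [16, 12, 8]
  [14] addr=0x81 blk=16 s=0: VC-HIT | VC [4, 12, 8]

MISSES = 5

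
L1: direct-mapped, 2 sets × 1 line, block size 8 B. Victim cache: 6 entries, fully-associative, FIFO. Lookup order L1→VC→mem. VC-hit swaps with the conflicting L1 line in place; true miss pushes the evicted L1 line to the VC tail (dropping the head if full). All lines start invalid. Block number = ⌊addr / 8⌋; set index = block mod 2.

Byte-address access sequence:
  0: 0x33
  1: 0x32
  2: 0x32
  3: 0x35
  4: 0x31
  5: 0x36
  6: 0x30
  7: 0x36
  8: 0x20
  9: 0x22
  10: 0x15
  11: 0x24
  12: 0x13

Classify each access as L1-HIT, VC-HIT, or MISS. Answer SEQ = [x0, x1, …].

SEQ = [MISS, L1-HIT, L1-HIT, L1-HIT, L1-HIT, L1-HIT, L1-HIT, L1-HIT, MISS, L1-HIT, MISS, VC-HIT, VC-HIT]

  [0] addr=0x33 blk=6 s=0: MISS | VC []
  [1] addr=0x32 blk=6 s=0: L1-HIT | VC []
  [2] addr=0x32 blk=6 s=0: L1-HIT | VC []
  [3] addr=0x35 blk=6 s=0: L1-HIT | VC []
  [4] addr=0x31 blk=6 s=0: L1-HIT | VC []
  [5] addr=0x36 blk=6 s=0: L1-HIT | VC []
  [6] addr=0x30 blk=6 s=0: L1-HIT | VC []
  [7] addr=0x36 blk=6 s=0: L1-HIT | VC []
  [8] addr=0x20 blk=4 s=0: MISS | VC [6]
  [9] addr=0x22 blk=4 s=0: L1-HIT | VC [6]
  [10] addr=0x15 blk=2 s=0: MISS | VC [6, 4]
  [11] addr=0x24 blk=4 s=0: VC-HIT | VC [6, 2]
  [12] addr=0x13 blk=2 s=0: VC-HIT | VC [6, 4]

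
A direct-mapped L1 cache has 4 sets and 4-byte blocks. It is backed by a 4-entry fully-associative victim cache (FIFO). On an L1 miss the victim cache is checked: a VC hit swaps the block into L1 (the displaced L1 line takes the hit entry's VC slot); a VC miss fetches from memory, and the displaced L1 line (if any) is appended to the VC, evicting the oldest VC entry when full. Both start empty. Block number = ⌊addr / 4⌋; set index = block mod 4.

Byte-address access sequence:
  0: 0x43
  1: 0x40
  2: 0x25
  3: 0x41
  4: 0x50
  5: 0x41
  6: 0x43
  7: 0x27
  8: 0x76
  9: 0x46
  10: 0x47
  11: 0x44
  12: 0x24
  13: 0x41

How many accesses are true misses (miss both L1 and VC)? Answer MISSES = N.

0: 0x43 (blk 16, set 0) → MISS  vc=[]
1: 0x40 (blk 16, set 0) → L1-HIT  vc=[]
2: 0x25 (blk 9, set 1) → MISS  vc=[]
3: 0x41 (blk 16, set 0) → L1-HIT  vc=[]
4: 0x50 (blk 20, set 0) → MISS  vc=[16]
5: 0x41 (blk 16, set 0) → VC-HIT  vc=[20]
6: 0x43 (blk 16, set 0) → L1-HIT  vc=[20]
7: 0x27 (blk 9, set 1) → L1-HIT  vc=[20]
8: 0x76 (blk 29, set 1) → MISS  vc=[20, 9]
9: 0x46 (blk 17, set 1) → MISS  vc=[20, 9, 29]
10: 0x47 (blk 17, set 1) → L1-HIT  vc=[20, 9, 29]
11: 0x44 (blk 17, set 1) → L1-HIT  vc=[20, 9, 29]
12: 0x24 (blk 9, set 1) → VC-HIT  vc=[20, 17, 29]
13: 0x41 (blk 16, set 0) → L1-HIT  vc=[20, 17, 29]

MISSES = 5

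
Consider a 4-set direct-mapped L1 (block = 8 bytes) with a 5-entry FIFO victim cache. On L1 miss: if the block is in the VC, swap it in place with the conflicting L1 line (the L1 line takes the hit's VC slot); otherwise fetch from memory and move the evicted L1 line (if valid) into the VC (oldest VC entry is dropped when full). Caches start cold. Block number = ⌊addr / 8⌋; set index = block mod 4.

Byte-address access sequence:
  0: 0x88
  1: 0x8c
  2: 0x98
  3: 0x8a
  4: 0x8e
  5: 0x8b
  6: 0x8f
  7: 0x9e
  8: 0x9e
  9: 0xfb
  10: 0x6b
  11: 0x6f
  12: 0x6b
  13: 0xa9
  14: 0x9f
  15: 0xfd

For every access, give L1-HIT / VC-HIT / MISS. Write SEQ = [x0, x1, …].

  [0] addr=0x88 blk=17 s=1: MISS | VC []
  [1] addr=0x8c blk=17 s=1: L1-HIT | VC []
  [2] addr=0x98 blk=19 s=3: MISS | VC []
  [3] addr=0x8a blk=17 s=1: L1-HIT | VC []
  [4] addr=0x8e blk=17 s=1: L1-HIT | VC []
  [5] addr=0x8b blk=17 s=1: L1-HIT | VC []
  [6] addr=0x8f blk=17 s=1: L1-HIT | VC []
  [7] addr=0x9e blk=19 s=3: L1-HIT | VC []
  [8] addr=0x9e blk=19 s=3: L1-HIT | VC []
  [9] addr=0xfb blk=31 s=3: MISS | VC [19]
  [10] addr=0x6b blk=13 s=1: MISS | VC [19, 17]
  [11] addr=0x6f blk=13 s=1: L1-HIT | VC [19, 17]
  [12] addr=0x6b blk=13 s=1: L1-HIT | VC [19, 17]
  [13] addr=0xa9 blk=21 s=1: MISS | VC [19, 17, 13]
  [14] addr=0x9f blk=19 s=3: VC-HIT | VC [31, 17, 13]
  [15] addr=0xfd blk=31 s=3: VC-HIT | VC [19, 17, 13]

SEQ = [MISS, L1-HIT, MISS, L1-HIT, L1-HIT, L1-HIT, L1-HIT, L1-HIT, L1-HIT, MISS, MISS, L1-HIT, L1-HIT, MISS, VC-HIT, VC-HIT]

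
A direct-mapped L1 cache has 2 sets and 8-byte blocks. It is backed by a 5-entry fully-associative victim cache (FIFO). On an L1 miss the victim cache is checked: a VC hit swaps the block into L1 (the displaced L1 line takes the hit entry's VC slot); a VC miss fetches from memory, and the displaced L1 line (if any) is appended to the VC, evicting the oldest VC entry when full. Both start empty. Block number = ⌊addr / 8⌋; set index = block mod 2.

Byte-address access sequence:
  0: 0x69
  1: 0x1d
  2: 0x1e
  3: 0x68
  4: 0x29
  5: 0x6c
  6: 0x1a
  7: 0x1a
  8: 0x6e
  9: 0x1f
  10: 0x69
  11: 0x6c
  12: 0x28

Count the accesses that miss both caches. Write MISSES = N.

MISSES = 3

#0 0x69→b13/s1 MISS; vc=[]
#1 0x1d→b3/s1 MISS; vc=[13]
#2 0x1e→b3/s1 L1-HIT; vc=[13]
#3 0x68→b13/s1 VC-HIT; vc=[3]
#4 0x29→b5/s1 MISS; vc=[3,13]
#5 0x6c→b13/s1 VC-HIT; vc=[3,5]
#6 0x1a→b3/s1 VC-HIT; vc=[13,5]
#7 0x1a→b3/s1 L1-HIT; vc=[13,5]
#8 0x6e→b13/s1 VC-HIT; vc=[3,5]
#9 0x1f→b3/s1 VC-HIT; vc=[13,5]
#10 0x69→b13/s1 VC-HIT; vc=[3,5]
#11 0x6c→b13/s1 L1-HIT; vc=[3,5]
#12 0x28→b5/s1 VC-HIT; vc=[3,13]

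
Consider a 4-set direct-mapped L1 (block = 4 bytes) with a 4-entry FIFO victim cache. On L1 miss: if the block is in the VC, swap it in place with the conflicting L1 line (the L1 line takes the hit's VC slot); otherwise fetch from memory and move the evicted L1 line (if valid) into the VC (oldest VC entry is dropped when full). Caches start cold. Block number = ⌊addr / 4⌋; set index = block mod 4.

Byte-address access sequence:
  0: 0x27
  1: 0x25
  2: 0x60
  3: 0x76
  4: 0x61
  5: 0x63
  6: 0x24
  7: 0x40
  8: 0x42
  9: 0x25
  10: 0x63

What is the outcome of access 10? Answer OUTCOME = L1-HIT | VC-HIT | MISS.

  [0] addr=0x27 blk=9 s=1: MISS | VC []
  [1] addr=0x25 blk=9 s=1: L1-HIT | VC []
  [2] addr=0x60 blk=24 s=0: MISS | VC []
  [3] addr=0x76 blk=29 s=1: MISS | VC [9]
  [4] addr=0x61 blk=24 s=0: L1-HIT | VC [9]
  [5] addr=0x63 blk=24 s=0: L1-HIT | VC [9]
  [6] addr=0x24 blk=9 s=1: VC-HIT | VC [29]
  [7] addr=0x40 blk=16 s=0: MISS | VC [29, 24]
  [8] addr=0x42 blk=16 s=0: L1-HIT | VC [29, 24]
  [9] addr=0x25 blk=9 s=1: L1-HIT | VC [29, 24]
  [10] addr=0x63 blk=24 s=0: VC-HIT | VC [29, 16]

OUTCOME = VC-HIT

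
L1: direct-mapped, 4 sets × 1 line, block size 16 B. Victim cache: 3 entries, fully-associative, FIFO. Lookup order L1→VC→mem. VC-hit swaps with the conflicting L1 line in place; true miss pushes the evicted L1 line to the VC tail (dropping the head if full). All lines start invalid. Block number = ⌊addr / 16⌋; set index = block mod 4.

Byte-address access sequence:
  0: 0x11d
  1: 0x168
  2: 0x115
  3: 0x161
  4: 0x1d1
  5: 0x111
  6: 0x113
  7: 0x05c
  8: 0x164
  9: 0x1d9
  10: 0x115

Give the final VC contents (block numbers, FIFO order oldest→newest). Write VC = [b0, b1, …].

  [0] addr=0x11d blk=17 s=1: MISS | VC []
  [1] addr=0x168 blk=22 s=2: MISS | VC []
  [2] addr=0x115 blk=17 s=1: L1-HIT | VC []
  [3] addr=0x161 blk=22 s=2: L1-HIT | VC []
  [4] addr=0x1d1 blk=29 s=1: MISS | VC [17]
  [5] addr=0x111 blk=17 s=1: VC-HIT | VC [29]
  [6] addr=0x113 blk=17 s=1: L1-HIT | VC [29]
  [7] addr=0x5c blk=5 s=1: MISS | VC [29, 17]
  [8] addr=0x164 blk=22 s=2: L1-HIT | VC [29, 17]
  [9] addr=0x1d9 blk=29 s=1: VC-HIT | VC [5, 17]
  [10] addr=0x115 blk=17 s=1: VC-HIT | VC [5, 29]

VC = [5, 29]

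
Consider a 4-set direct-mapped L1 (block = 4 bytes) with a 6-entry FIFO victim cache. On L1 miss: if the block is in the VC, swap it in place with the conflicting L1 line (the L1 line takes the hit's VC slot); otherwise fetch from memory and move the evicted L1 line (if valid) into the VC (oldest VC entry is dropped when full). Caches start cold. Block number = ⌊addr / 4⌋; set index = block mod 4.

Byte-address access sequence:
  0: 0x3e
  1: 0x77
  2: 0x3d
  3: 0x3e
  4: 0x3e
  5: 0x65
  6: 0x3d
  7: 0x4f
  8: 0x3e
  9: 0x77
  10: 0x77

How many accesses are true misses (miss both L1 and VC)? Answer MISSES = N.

0: 0x3e (blk 15, set 3) → MISS  vc=[]
1: 0x77 (blk 29, set 1) → MISS  vc=[]
2: 0x3d (blk 15, set 3) → L1-HIT  vc=[]
3: 0x3e (blk 15, set 3) → L1-HIT  vc=[]
4: 0x3e (blk 15, set 3) → L1-HIT  vc=[]
5: 0x65 (blk 25, set 1) → MISS  vc=[29]
6: 0x3d (blk 15, set 3) → L1-HIT  vc=[29]
7: 0x4f (blk 19, set 3) → MISS  vc=[29, 15]
8: 0x3e (blk 15, set 3) → VC-HIT  vc=[29, 19]
9: 0x77 (blk 29, set 1) → VC-HIT  vc=[25, 19]
10: 0x77 (blk 29, set 1) → L1-HIT  vc=[25, 19]

MISSES = 4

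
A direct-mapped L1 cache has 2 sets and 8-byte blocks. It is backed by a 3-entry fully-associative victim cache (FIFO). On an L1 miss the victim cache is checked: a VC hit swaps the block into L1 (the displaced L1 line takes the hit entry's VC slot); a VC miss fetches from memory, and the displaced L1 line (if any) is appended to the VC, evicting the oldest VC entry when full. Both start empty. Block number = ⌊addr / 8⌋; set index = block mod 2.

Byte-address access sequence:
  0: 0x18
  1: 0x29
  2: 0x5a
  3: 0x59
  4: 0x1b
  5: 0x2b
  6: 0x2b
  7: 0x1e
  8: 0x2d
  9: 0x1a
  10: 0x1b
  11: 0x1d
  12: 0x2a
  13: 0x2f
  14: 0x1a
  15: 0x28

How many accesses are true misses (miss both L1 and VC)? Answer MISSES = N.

MISSES = 3

0: 0x18 (blk 3, set 1) → MISS  vc=[]
1: 0x29 (blk 5, set 1) → MISS  vc=[3]
2: 0x5a (blk 11, set 1) → MISS  vc=[3, 5]
3: 0x59 (blk 11, set 1) → L1-HIT  vc=[3, 5]
4: 0x1b (blk 3, set 1) → VC-HIT  vc=[11, 5]
5: 0x2b (blk 5, set 1) → VC-HIT  vc=[11, 3]
6: 0x2b (blk 5, set 1) → L1-HIT  vc=[11, 3]
7: 0x1e (blk 3, set 1) → VC-HIT  vc=[11, 5]
8: 0x2d (blk 5, set 1) → VC-HIT  vc=[11, 3]
9: 0x1a (blk 3, set 1) → VC-HIT  vc=[11, 5]
10: 0x1b (blk 3, set 1) → L1-HIT  vc=[11, 5]
11: 0x1d (blk 3, set 1) → L1-HIT  vc=[11, 5]
12: 0x2a (blk 5, set 1) → VC-HIT  vc=[11, 3]
13: 0x2f (blk 5, set 1) → L1-HIT  vc=[11, 3]
14: 0x1a (blk 3, set 1) → VC-HIT  vc=[11, 5]
15: 0x28 (blk 5, set 1) → VC-HIT  vc=[11, 3]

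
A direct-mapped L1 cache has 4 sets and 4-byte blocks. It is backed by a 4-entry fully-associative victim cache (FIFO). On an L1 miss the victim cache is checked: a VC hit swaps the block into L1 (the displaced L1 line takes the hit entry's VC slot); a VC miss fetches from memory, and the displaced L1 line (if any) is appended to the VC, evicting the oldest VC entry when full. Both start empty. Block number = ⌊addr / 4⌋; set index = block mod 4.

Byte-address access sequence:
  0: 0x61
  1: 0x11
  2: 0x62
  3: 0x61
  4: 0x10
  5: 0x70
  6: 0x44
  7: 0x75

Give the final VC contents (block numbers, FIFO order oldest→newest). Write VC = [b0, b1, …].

0: 0x61 (blk 24, set 0) → MISS  vc=[]
1: 0x11 (blk 4, set 0) → MISS  vc=[24]
2: 0x62 (blk 24, set 0) → VC-HIT  vc=[4]
3: 0x61 (blk 24, set 0) → L1-HIT  vc=[4]
4: 0x10 (blk 4, set 0) → VC-HIT  vc=[24]
5: 0x70 (blk 28, set 0) → MISS  vc=[24, 4]
6: 0x44 (blk 17, set 1) → MISS  vc=[24, 4]
7: 0x75 (blk 29, set 1) → MISS  vc=[24, 4, 17]

VC = [24, 4, 17]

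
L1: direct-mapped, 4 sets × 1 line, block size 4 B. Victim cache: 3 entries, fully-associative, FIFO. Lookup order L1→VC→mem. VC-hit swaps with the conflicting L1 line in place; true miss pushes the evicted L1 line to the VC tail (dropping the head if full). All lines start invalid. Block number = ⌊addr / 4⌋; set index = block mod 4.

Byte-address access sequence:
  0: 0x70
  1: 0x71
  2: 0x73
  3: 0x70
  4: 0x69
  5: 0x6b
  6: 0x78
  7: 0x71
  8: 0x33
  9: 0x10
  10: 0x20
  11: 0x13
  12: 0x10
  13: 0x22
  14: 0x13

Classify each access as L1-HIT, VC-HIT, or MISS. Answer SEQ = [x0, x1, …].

#0 0x70→b28/s0 MISS; vc=[]
#1 0x71→b28/s0 L1-HIT; vc=[]
#2 0x73→b28/s0 L1-HIT; vc=[]
#3 0x70→b28/s0 L1-HIT; vc=[]
#4 0x69→b26/s2 MISS; vc=[]
#5 0x6b→b26/s2 L1-HIT; vc=[]
#6 0x78→b30/s2 MISS; vc=[26]
#7 0x71→b28/s0 L1-HIT; vc=[26]
#8 0x33→b12/s0 MISS; vc=[26,28]
#9 0x10→b4/s0 MISS; vc=[26,28,12]
#10 0x20→b8/s0 MISS; vc=[28,12,4]
#11 0x13→b4/s0 VC-HIT; vc=[28,12,8]
#12 0x10→b4/s0 L1-HIT; vc=[28,12,8]
#13 0x22→b8/s0 VC-HIT; vc=[28,12,4]
#14 0x13→b4/s0 VC-HIT; vc=[28,12,8]

SEQ = [MISS, L1-HIT, L1-HIT, L1-HIT, MISS, L1-HIT, MISS, L1-HIT, MISS, MISS, MISS, VC-HIT, L1-HIT, VC-HIT, VC-HIT]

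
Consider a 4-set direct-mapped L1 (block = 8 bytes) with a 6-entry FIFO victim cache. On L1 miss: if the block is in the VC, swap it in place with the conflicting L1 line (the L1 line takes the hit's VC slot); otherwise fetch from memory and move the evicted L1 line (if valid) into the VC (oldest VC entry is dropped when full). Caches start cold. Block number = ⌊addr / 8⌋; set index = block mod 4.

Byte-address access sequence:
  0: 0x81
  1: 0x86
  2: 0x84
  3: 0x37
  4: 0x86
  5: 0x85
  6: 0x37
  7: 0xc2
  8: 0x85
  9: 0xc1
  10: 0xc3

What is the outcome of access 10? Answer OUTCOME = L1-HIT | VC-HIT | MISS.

OUTCOME = L1-HIT

0: 0x81 (blk 16, set 0) → MISS  vc=[]
1: 0x86 (blk 16, set 0) → L1-HIT  vc=[]
2: 0x84 (blk 16, set 0) → L1-HIT  vc=[]
3: 0x37 (blk 6, set 2) → MISS  vc=[]
4: 0x86 (blk 16, set 0) → L1-HIT  vc=[]
5: 0x85 (blk 16, set 0) → L1-HIT  vc=[]
6: 0x37 (blk 6, set 2) → L1-HIT  vc=[]
7: 0xc2 (blk 24, set 0) → MISS  vc=[16]
8: 0x85 (blk 16, set 0) → VC-HIT  vc=[24]
9: 0xc1 (blk 24, set 0) → VC-HIT  vc=[16]
10: 0xc3 (blk 24, set 0) → L1-HIT  vc=[16]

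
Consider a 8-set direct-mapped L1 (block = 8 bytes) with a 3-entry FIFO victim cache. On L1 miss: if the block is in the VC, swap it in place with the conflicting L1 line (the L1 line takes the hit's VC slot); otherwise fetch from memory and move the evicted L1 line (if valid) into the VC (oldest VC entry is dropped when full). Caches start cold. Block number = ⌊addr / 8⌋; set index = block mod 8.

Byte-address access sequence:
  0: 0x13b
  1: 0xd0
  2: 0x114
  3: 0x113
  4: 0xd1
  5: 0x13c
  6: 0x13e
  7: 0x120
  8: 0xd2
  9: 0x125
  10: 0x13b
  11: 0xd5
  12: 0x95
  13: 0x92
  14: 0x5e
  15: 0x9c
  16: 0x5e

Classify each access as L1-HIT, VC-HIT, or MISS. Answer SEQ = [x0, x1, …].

SEQ = [MISS, MISS, MISS, L1-HIT, VC-HIT, L1-HIT, L1-HIT, MISS, L1-HIT, L1-HIT, L1-HIT, L1-HIT, MISS, L1-HIT, MISS, MISS, VC-HIT]

0: 0x13b (blk 39, set 7) → MISS  vc=[]
1: 0xd0 (blk 26, set 2) → MISS  vc=[]
2: 0x114 (blk 34, set 2) → MISS  vc=[26]
3: 0x113 (blk 34, set 2) → L1-HIT  vc=[26]
4: 0xd1 (blk 26, set 2) → VC-HIT  vc=[34]
5: 0x13c (blk 39, set 7) → L1-HIT  vc=[34]
6: 0x13e (blk 39, set 7) → L1-HIT  vc=[34]
7: 0x120 (blk 36, set 4) → MISS  vc=[34]
8: 0xd2 (blk 26, set 2) → L1-HIT  vc=[34]
9: 0x125 (blk 36, set 4) → L1-HIT  vc=[34]
10: 0x13b (blk 39, set 7) → L1-HIT  vc=[34]
11: 0xd5 (blk 26, set 2) → L1-HIT  vc=[34]
12: 0x95 (blk 18, set 2) → MISS  vc=[34, 26]
13: 0x92 (blk 18, set 2) → L1-HIT  vc=[34, 26]
14: 0x5e (blk 11, set 3) → MISS  vc=[34, 26]
15: 0x9c (blk 19, set 3) → MISS  vc=[34, 26, 11]
16: 0x5e (blk 11, set 3) → VC-HIT  vc=[34, 26, 19]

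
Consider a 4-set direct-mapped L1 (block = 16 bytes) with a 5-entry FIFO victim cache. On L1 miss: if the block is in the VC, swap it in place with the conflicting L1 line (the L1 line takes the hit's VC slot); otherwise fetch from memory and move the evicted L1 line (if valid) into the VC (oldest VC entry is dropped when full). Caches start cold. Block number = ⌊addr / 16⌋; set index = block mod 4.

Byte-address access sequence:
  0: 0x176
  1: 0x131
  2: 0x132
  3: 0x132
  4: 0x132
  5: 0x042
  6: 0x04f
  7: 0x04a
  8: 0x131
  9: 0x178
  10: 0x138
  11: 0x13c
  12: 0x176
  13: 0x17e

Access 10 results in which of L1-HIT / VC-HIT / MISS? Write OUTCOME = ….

OUTCOME = VC-HIT

  [0] addr=0x176 blk=23 s=3: MISS | VC []
  [1] addr=0x131 blk=19 s=3: MISS | VC [23]
  [2] addr=0x132 blk=19 s=3: L1-HIT | VC [23]
  [3] addr=0x132 blk=19 s=3: L1-HIT | VC [23]
  [4] addr=0x132 blk=19 s=3: L1-HIT | VC [23]
  [5] addr=0x42 blk=4 s=0: MISS | VC [23]
  [6] addr=0x4f blk=4 s=0: L1-HIT | VC [23]
  [7] addr=0x4a blk=4 s=0: L1-HIT | VC [23]
  [8] addr=0x131 blk=19 s=3: L1-HIT | VC [23]
  [9] addr=0x178 blk=23 s=3: VC-HIT | VC [19]
  [10] addr=0x138 blk=19 s=3: VC-HIT | VC [23]
  [11] addr=0x13c blk=19 s=3: L1-HIT | VC [23]
  [12] addr=0x176 blk=23 s=3: VC-HIT | VC [19]
  [13] addr=0x17e blk=23 s=3: L1-HIT | VC [19]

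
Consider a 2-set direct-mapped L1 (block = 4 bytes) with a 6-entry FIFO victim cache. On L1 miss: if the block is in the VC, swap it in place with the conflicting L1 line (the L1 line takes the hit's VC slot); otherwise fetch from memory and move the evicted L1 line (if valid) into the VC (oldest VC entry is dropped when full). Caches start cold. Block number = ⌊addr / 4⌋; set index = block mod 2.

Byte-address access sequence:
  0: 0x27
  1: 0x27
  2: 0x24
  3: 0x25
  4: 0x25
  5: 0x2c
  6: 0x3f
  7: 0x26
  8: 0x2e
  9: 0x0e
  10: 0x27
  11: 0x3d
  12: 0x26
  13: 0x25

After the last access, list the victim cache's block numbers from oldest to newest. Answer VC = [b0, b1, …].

0: 0x27 (blk 9, set 1) → MISS  vc=[]
1: 0x27 (blk 9, set 1) → L1-HIT  vc=[]
2: 0x24 (blk 9, set 1) → L1-HIT  vc=[]
3: 0x25 (blk 9, set 1) → L1-HIT  vc=[]
4: 0x25 (blk 9, set 1) → L1-HIT  vc=[]
5: 0x2c (blk 11, set 1) → MISS  vc=[9]
6: 0x3f (blk 15, set 1) → MISS  vc=[9, 11]
7: 0x26 (blk 9, set 1) → VC-HIT  vc=[15, 11]
8: 0x2e (blk 11, set 1) → VC-HIT  vc=[15, 9]
9: 0xe (blk 3, set 1) → MISS  vc=[15, 9, 11]
10: 0x27 (blk 9, set 1) → VC-HIT  vc=[15, 3, 11]
11: 0x3d (blk 15, set 1) → VC-HIT  vc=[9, 3, 11]
12: 0x26 (blk 9, set 1) → VC-HIT  vc=[15, 3, 11]
13: 0x25 (blk 9, set 1) → L1-HIT  vc=[15, 3, 11]

VC = [15, 3, 11]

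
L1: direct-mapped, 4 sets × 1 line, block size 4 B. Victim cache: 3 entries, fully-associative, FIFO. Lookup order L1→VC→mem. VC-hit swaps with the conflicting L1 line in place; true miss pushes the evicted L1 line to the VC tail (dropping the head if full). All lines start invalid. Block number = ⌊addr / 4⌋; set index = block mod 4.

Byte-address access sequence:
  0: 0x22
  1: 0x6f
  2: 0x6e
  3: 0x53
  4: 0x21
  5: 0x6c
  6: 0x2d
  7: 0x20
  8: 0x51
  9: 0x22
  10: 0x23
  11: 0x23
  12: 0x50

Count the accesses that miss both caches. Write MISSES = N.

0: 0x22 (blk 8, set 0) → MISS  vc=[]
1: 0x6f (blk 27, set 3) → MISS  vc=[]
2: 0x6e (blk 27, set 3) → L1-HIT  vc=[]
3: 0x53 (blk 20, set 0) → MISS  vc=[8]
4: 0x21 (blk 8, set 0) → VC-HIT  vc=[20]
5: 0x6c (blk 27, set 3) → L1-HIT  vc=[20]
6: 0x2d (blk 11, set 3) → MISS  vc=[20, 27]
7: 0x20 (blk 8, set 0) → L1-HIT  vc=[20, 27]
8: 0x51 (blk 20, set 0) → VC-HIT  vc=[8, 27]
9: 0x22 (blk 8, set 0) → VC-HIT  vc=[20, 27]
10: 0x23 (blk 8, set 0) → L1-HIT  vc=[20, 27]
11: 0x23 (blk 8, set 0) → L1-HIT  vc=[20, 27]
12: 0x50 (blk 20, set 0) → VC-HIT  vc=[8, 27]

MISSES = 4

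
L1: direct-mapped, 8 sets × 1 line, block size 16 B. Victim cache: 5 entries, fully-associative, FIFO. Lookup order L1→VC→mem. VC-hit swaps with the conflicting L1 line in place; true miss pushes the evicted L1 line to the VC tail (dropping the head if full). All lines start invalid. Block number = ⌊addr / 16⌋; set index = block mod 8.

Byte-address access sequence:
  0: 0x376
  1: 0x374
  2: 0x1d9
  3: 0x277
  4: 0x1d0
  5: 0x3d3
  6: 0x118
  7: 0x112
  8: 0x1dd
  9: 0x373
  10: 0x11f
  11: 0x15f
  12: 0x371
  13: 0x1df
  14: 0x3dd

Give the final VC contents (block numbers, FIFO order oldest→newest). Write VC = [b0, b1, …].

0: 0x376 (blk 55, set 7) → MISS  vc=[]
1: 0x374 (blk 55, set 7) → L1-HIT  vc=[]
2: 0x1d9 (blk 29, set 5) → MISS  vc=[]
3: 0x277 (blk 39, set 7) → MISS  vc=[55]
4: 0x1d0 (blk 29, set 5) → L1-HIT  vc=[55]
5: 0x3d3 (blk 61, set 5) → MISS  vc=[55, 29]
6: 0x118 (blk 17, set 1) → MISS  vc=[55, 29]
7: 0x112 (blk 17, set 1) → L1-HIT  vc=[55, 29]
8: 0x1dd (blk 29, set 5) → VC-HIT  vc=[55, 61]
9: 0x373 (blk 55, set 7) → VC-HIT  vc=[39, 61]
10: 0x11f (blk 17, set 1) → L1-HIT  vc=[39, 61]
11: 0x15f (blk 21, set 5) → MISS  vc=[39, 61, 29]
12: 0x371 (blk 55, set 7) → L1-HIT  vc=[39, 61, 29]
13: 0x1df (blk 29, set 5) → VC-HIT  vc=[39, 61, 21]
14: 0x3dd (blk 61, set 5) → VC-HIT  vc=[39, 29, 21]

VC = [39, 29, 21]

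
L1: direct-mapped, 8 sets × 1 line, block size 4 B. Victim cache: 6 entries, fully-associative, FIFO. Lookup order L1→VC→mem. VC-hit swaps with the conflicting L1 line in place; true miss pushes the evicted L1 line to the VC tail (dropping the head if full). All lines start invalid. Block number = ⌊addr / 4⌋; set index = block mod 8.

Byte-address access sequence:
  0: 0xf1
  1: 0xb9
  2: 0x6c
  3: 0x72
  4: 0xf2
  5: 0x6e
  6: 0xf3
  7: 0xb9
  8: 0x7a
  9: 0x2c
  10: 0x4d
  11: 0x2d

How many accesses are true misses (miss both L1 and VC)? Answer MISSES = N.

0: 0xf1 (blk 60, set 4) → MISS  vc=[]
1: 0xb9 (blk 46, set 6) → MISS  vc=[]
2: 0x6c (blk 27, set 3) → MISS  vc=[]
3: 0x72 (blk 28, set 4) → MISS  vc=[60]
4: 0xf2 (blk 60, set 4) → VC-HIT  vc=[28]
5: 0x6e (blk 27, set 3) → L1-HIT  vc=[28]
6: 0xf3 (blk 60, set 4) → L1-HIT  vc=[28]
7: 0xb9 (blk 46, set 6) → L1-HIT  vc=[28]
8: 0x7a (blk 30, set 6) → MISS  vc=[28, 46]
9: 0x2c (blk 11, set 3) → MISS  vc=[28, 46, 27]
10: 0x4d (blk 19, set 3) → MISS  vc=[28, 46, 27, 11]
11: 0x2d (blk 11, set 3) → VC-HIT  vc=[28, 46, 27, 19]

MISSES = 7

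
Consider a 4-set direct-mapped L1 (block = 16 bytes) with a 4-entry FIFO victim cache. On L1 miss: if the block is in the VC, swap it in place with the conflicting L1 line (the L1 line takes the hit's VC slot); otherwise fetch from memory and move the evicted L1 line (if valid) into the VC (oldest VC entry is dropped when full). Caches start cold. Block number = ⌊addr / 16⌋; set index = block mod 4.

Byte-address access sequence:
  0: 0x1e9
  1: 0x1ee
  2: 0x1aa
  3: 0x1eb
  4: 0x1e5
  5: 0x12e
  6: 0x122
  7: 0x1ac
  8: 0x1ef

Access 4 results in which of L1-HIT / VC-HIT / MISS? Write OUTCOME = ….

OUTCOME = L1-HIT

0: 0x1e9 (blk 30, set 2) → MISS  vc=[]
1: 0x1ee (blk 30, set 2) → L1-HIT  vc=[]
2: 0x1aa (blk 26, set 2) → MISS  vc=[30]
3: 0x1eb (blk 30, set 2) → VC-HIT  vc=[26]
4: 0x1e5 (blk 30, set 2) → L1-HIT  vc=[26]
5: 0x12e (blk 18, set 2) → MISS  vc=[26, 30]
6: 0x122 (blk 18, set 2) → L1-HIT  vc=[26, 30]
7: 0x1ac (blk 26, set 2) → VC-HIT  vc=[18, 30]
8: 0x1ef (blk 30, set 2) → VC-HIT  vc=[18, 26]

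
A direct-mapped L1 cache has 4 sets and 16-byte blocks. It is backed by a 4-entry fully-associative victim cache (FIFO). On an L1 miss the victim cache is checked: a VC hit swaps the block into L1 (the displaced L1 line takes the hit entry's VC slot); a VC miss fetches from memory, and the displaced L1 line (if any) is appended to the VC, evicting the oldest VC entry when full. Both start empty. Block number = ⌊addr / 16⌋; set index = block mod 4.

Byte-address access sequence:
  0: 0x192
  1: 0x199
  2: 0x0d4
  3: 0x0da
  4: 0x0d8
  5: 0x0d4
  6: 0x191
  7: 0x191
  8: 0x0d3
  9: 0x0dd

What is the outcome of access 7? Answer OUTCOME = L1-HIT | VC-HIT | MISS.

#0 0x192→b25/s1 MISS; vc=[]
#1 0x199→b25/s1 L1-HIT; vc=[]
#2 0xd4→b13/s1 MISS; vc=[25]
#3 0xda→b13/s1 L1-HIT; vc=[25]
#4 0xd8→b13/s1 L1-HIT; vc=[25]
#5 0xd4→b13/s1 L1-HIT; vc=[25]
#6 0x191→b25/s1 VC-HIT; vc=[13]
#7 0x191→b25/s1 L1-HIT; vc=[13]
#8 0xd3→b13/s1 VC-HIT; vc=[25]
#9 0xdd→b13/s1 L1-HIT; vc=[25]

OUTCOME = L1-HIT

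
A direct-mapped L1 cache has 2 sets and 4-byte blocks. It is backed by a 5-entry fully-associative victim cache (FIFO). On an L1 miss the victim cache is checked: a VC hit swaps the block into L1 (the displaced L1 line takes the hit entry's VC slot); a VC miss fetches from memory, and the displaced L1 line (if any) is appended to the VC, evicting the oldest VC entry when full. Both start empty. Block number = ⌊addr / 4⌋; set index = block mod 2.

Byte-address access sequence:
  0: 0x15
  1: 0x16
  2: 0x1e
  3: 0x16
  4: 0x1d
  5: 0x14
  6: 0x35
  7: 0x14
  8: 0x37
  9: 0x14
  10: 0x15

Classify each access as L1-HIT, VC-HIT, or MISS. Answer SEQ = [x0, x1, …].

  [0] addr=0x15 blk=5 s=1: MISS | VC []
  [1] addr=0x16 blk=5 s=1: L1-HIT | VC []
  [2] addr=0x1e blk=7 s=1: MISS | VC [5]
  [3] addr=0x16 blk=5 s=1: VC-HIT | VC [7]
  [4] addr=0x1d blk=7 s=1: VC-HIT | VC [5]
  [5] addr=0x14 blk=5 s=1: VC-HIT | VC [7]
  [6] addr=0x35 blk=13 s=1: MISS | VC [7, 5]
  [7] addr=0x14 blk=5 s=1: VC-HIT | VC [7, 13]
  [8] addr=0x37 blk=13 s=1: VC-HIT | VC [7, 5]
  [9] addr=0x14 blk=5 s=1: VC-HIT | VC [7, 13]
  [10] addr=0x15 blk=5 s=1: L1-HIT | VC [7, 13]

SEQ = [MISS, L1-HIT, MISS, VC-HIT, VC-HIT, VC-HIT, MISS, VC-HIT, VC-HIT, VC-HIT, L1-HIT]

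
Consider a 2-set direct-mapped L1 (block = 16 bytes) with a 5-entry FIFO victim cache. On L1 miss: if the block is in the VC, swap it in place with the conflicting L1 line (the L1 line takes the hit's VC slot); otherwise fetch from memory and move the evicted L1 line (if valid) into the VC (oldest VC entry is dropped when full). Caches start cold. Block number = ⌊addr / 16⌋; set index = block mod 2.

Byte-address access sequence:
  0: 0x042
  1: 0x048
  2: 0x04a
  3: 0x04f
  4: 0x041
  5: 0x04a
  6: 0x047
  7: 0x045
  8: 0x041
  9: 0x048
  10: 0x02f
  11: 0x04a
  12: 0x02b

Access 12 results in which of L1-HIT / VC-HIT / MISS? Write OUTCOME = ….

OUTCOME = VC-HIT

#0 0x42→b4/s0 MISS; vc=[]
#1 0x48→b4/s0 L1-HIT; vc=[]
#2 0x4a→b4/s0 L1-HIT; vc=[]
#3 0x4f→b4/s0 L1-HIT; vc=[]
#4 0x41→b4/s0 L1-HIT; vc=[]
#5 0x4a→b4/s0 L1-HIT; vc=[]
#6 0x47→b4/s0 L1-HIT; vc=[]
#7 0x45→b4/s0 L1-HIT; vc=[]
#8 0x41→b4/s0 L1-HIT; vc=[]
#9 0x48→b4/s0 L1-HIT; vc=[]
#10 0x2f→b2/s0 MISS; vc=[4]
#11 0x4a→b4/s0 VC-HIT; vc=[2]
#12 0x2b→b2/s0 VC-HIT; vc=[4]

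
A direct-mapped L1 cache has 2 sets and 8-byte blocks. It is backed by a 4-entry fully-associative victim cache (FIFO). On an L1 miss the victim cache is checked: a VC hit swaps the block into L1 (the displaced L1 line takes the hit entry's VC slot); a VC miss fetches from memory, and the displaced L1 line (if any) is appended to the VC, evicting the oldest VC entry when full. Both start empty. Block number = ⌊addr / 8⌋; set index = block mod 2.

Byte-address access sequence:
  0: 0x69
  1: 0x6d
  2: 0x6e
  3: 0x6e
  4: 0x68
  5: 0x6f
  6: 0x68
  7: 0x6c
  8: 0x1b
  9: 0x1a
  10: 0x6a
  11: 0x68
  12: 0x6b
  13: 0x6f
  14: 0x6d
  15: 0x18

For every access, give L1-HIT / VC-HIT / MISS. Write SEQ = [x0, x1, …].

SEQ = [MISS, L1-HIT, L1-HIT, L1-HIT, L1-HIT, L1-HIT, L1-HIT, L1-HIT, MISS, L1-HIT, VC-HIT, L1-HIT, L1-HIT, L1-HIT, L1-HIT, VC-HIT]

  [0] addr=0x69 blk=13 s=1: MISS | VC []
  [1] addr=0x6d blk=13 s=1: L1-HIT | VC []
  [2] addr=0x6e blk=13 s=1: L1-HIT | VC []
  [3] addr=0x6e blk=13 s=1: L1-HIT | VC []
  [4] addr=0x68 blk=13 s=1: L1-HIT | VC []
  [5] addr=0x6f blk=13 s=1: L1-HIT | VC []
  [6] addr=0x68 blk=13 s=1: L1-HIT | VC []
  [7] addr=0x6c blk=13 s=1: L1-HIT | VC []
  [8] addr=0x1b blk=3 s=1: MISS | VC [13]
  [9] addr=0x1a blk=3 s=1: L1-HIT | VC [13]
  [10] addr=0x6a blk=13 s=1: VC-HIT | VC [3]
  [11] addr=0x68 blk=13 s=1: L1-HIT | VC [3]
  [12] addr=0x6b blk=13 s=1: L1-HIT | VC [3]
  [13] addr=0x6f blk=13 s=1: L1-HIT | VC [3]
  [14] addr=0x6d blk=13 s=1: L1-HIT | VC [3]
  [15] addr=0x18 blk=3 s=1: VC-HIT | VC [13]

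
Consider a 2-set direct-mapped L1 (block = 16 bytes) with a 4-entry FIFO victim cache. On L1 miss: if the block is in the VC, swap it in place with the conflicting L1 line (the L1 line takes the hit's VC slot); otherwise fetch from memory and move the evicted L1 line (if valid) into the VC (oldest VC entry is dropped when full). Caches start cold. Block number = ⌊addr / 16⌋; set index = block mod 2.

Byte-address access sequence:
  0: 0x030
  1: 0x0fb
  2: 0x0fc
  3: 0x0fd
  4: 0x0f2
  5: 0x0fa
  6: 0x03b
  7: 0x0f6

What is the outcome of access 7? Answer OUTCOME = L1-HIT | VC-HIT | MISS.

0: 0x30 (blk 3, set 1) → MISS  vc=[]
1: 0xfb (blk 15, set 1) → MISS  vc=[3]
2: 0xfc (blk 15, set 1) → L1-HIT  vc=[3]
3: 0xfd (blk 15, set 1) → L1-HIT  vc=[3]
4: 0xf2 (blk 15, set 1) → L1-HIT  vc=[3]
5: 0xfa (blk 15, set 1) → L1-HIT  vc=[3]
6: 0x3b (blk 3, set 1) → VC-HIT  vc=[15]
7: 0xf6 (blk 15, set 1) → VC-HIT  vc=[3]

OUTCOME = VC-HIT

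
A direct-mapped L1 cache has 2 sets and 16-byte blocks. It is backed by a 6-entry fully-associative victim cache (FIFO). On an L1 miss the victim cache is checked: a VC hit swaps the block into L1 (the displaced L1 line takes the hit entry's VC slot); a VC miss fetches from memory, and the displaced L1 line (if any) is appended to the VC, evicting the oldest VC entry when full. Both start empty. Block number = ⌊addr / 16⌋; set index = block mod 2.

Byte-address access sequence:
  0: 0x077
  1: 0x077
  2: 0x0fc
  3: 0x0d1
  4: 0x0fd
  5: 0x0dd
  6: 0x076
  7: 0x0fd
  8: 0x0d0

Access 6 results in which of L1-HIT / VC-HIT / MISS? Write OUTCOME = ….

#0 0x77→b7/s1 MISS; vc=[]
#1 0x77→b7/s1 L1-HIT; vc=[]
#2 0xfc→b15/s1 MISS; vc=[7]
#3 0xd1→b13/s1 MISS; vc=[7,15]
#4 0xfd→b15/s1 VC-HIT; vc=[7,13]
#5 0xdd→b13/s1 VC-HIT; vc=[7,15]
#6 0x76→b7/s1 VC-HIT; vc=[13,15]
#7 0xfd→b15/s1 VC-HIT; vc=[13,7]
#8 0xd0→b13/s1 VC-HIT; vc=[15,7]

OUTCOME = VC-HIT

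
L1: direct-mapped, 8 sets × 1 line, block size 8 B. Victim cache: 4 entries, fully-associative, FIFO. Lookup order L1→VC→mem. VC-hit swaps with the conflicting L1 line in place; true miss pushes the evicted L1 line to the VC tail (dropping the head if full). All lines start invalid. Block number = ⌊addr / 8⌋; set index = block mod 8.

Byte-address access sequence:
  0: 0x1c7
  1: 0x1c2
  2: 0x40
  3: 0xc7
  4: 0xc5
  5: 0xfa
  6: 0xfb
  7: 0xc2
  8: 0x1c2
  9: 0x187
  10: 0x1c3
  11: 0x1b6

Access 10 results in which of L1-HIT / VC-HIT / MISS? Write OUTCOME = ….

#0 0x1c7→b56/s0 MISS; vc=[]
#1 0x1c2→b56/s0 L1-HIT; vc=[]
#2 0x40→b8/s0 MISS; vc=[56]
#3 0xc7→b24/s0 MISS; vc=[56,8]
#4 0xc5→b24/s0 L1-HIT; vc=[56,8]
#5 0xfa→b31/s7 MISS; vc=[56,8]
#6 0xfb→b31/s7 L1-HIT; vc=[56,8]
#7 0xc2→b24/s0 L1-HIT; vc=[56,8]
#8 0x1c2→b56/s0 VC-HIT; vc=[24,8]
#9 0x187→b48/s0 MISS; vc=[24,8,56]
#10 0x1c3→b56/s0 VC-HIT; vc=[24,8,48]
#11 0x1b6→b54/s6 MISS; vc=[24,8,48]

OUTCOME = VC-HIT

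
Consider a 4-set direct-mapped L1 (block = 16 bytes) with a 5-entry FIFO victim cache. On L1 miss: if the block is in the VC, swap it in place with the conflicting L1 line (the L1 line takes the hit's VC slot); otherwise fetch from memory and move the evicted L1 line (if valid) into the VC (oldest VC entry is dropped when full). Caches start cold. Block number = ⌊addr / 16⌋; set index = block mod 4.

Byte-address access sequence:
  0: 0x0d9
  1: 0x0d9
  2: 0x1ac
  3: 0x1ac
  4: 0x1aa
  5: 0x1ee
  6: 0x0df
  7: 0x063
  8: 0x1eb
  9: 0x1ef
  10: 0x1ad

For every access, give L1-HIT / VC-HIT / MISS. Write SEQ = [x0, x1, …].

#0 0xd9→b13/s1 MISS; vc=[]
#1 0xd9→b13/s1 L1-HIT; vc=[]
#2 0x1ac→b26/s2 MISS; vc=[]
#3 0x1ac→b26/s2 L1-HIT; vc=[]
#4 0x1aa→b26/s2 L1-HIT; vc=[]
#5 0x1ee→b30/s2 MISS; vc=[26]
#6 0xdf→b13/s1 L1-HIT; vc=[26]
#7 0x63→b6/s2 MISS; vc=[26,30]
#8 0x1eb→b30/s2 VC-HIT; vc=[26,6]
#9 0x1ef→b30/s2 L1-HIT; vc=[26,6]
#10 0x1ad→b26/s2 VC-HIT; vc=[30,6]

SEQ = [MISS, L1-HIT, MISS, L1-HIT, L1-HIT, MISS, L1-HIT, MISS, VC-HIT, L1-HIT, VC-HIT]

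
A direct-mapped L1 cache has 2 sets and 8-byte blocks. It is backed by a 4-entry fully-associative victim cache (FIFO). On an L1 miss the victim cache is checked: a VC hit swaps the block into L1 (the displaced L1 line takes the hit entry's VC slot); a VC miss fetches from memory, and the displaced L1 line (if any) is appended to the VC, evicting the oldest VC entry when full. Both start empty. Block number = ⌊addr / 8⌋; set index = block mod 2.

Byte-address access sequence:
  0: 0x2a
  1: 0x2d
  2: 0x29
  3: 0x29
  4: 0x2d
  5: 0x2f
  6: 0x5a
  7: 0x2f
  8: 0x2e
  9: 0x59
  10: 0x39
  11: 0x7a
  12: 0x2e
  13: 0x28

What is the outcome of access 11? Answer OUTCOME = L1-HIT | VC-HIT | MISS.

  [0] addr=0x2a blk=5 s=1: MISS | VC []
  [1] addr=0x2d blk=5 s=1: L1-HIT | VC []
  [2] addr=0x29 blk=5 s=1: L1-HIT | VC []
  [3] addr=0x29 blk=5 s=1: L1-HIT | VC []
  [4] addr=0x2d blk=5 s=1: L1-HIT | VC []
  [5] addr=0x2f blk=5 s=1: L1-HIT | VC []
  [6] addr=0x5a blk=11 s=1: MISS | VC [5]
  [7] addr=0x2f blk=5 s=1: VC-HIT | VC [11]
  [8] addr=0x2e blk=5 s=1: L1-HIT | VC [11]
  [9] addr=0x59 blk=11 s=1: VC-HIT | VC [5]
  [10] addr=0x39 blk=7 s=1: MISS | VC [5, 11]
  [11] addr=0x7a blk=15 s=1: MISS | VC [5, 11, 7]
  [12] addr=0x2e blk=5 s=1: VC-HIT | VC [15, 11, 7]
  [13] addr=0x28 blk=5 s=1: L1-HIT | VC [15, 11, 7]

OUTCOME = MISS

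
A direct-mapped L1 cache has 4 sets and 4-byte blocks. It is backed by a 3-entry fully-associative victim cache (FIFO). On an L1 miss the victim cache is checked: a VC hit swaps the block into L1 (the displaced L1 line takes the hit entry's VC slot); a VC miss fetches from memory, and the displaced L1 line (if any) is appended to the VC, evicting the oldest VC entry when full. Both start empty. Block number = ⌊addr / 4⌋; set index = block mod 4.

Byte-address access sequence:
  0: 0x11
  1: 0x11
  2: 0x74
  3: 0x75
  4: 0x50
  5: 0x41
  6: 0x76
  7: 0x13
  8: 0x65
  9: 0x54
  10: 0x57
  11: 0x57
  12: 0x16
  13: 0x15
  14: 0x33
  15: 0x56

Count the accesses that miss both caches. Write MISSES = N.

MISSES = 8

#0 0x11→b4/s0 MISS; vc=[]
#1 0x11→b4/s0 L1-HIT; vc=[]
#2 0x74→b29/s1 MISS; vc=[]
#3 0x75→b29/s1 L1-HIT; vc=[]
#4 0x50→b20/s0 MISS; vc=[4]
#5 0x41→b16/s0 MISS; vc=[4,20]
#6 0x76→b29/s1 L1-HIT; vc=[4,20]
#7 0x13→b4/s0 VC-HIT; vc=[16,20]
#8 0x65→b25/s1 MISS; vc=[16,20,29]
#9 0x54→b21/s1 MISS; vc=[20,29,25]
#10 0x57→b21/s1 L1-HIT; vc=[20,29,25]
#11 0x57→b21/s1 L1-HIT; vc=[20,29,25]
#12 0x16→b5/s1 MISS; vc=[29,25,21]
#13 0x15→b5/s1 L1-HIT; vc=[29,25,21]
#14 0x33→b12/s0 MISS; vc=[25,21,4]
#15 0x56→b21/s1 VC-HIT; vc=[25,5,4]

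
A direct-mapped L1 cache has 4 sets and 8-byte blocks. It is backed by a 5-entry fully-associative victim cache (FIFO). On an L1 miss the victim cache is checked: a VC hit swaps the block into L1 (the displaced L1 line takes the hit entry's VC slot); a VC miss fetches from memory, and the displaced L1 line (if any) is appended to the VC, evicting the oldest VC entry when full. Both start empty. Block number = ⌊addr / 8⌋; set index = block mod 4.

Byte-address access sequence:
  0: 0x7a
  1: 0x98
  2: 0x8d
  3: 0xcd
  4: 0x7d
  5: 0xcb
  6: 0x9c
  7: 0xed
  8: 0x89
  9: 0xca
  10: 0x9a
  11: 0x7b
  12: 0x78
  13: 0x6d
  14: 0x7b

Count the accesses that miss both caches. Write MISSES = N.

#0 0x7a→b15/s3 MISS; vc=[]
#1 0x98→b19/s3 MISS; vc=[15]
#2 0x8d→b17/s1 MISS; vc=[15]
#3 0xcd→b25/s1 MISS; vc=[15,17]
#4 0x7d→b15/s3 VC-HIT; vc=[19,17]
#5 0xcb→b25/s1 L1-HIT; vc=[19,17]
#6 0x9c→b19/s3 VC-HIT; vc=[15,17]
#7 0xed→b29/s1 MISS; vc=[15,17,25]
#8 0x89→b17/s1 VC-HIT; vc=[15,29,25]
#9 0xca→b25/s1 VC-HIT; vc=[15,29,17]
#10 0x9a→b19/s3 L1-HIT; vc=[15,29,17]
#11 0x7b→b15/s3 VC-HIT; vc=[19,29,17]
#12 0x78→b15/s3 L1-HIT; vc=[19,29,17]
#13 0x6d→b13/s1 MISS; vc=[19,29,17,25]
#14 0x7b→b15/s3 L1-HIT; vc=[19,29,17,25]

MISSES = 6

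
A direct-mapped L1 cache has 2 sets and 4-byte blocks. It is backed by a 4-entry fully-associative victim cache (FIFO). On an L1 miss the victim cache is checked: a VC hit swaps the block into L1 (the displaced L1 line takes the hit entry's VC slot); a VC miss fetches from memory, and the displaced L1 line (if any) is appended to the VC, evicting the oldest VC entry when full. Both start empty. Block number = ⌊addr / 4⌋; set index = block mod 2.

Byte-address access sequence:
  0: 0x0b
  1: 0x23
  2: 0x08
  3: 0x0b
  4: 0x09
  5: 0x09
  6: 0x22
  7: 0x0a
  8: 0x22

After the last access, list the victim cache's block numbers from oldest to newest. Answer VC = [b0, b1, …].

0: 0xb (blk 2, set 0) → MISS  vc=[]
1: 0x23 (blk 8, set 0) → MISS  vc=[2]
2: 0x8 (blk 2, set 0) → VC-HIT  vc=[8]
3: 0xb (blk 2, set 0) → L1-HIT  vc=[8]
4: 0x9 (blk 2, set 0) → L1-HIT  vc=[8]
5: 0x9 (blk 2, set 0) → L1-HIT  vc=[8]
6: 0x22 (blk 8, set 0) → VC-HIT  vc=[2]
7: 0xa (blk 2, set 0) → VC-HIT  vc=[8]
8: 0x22 (blk 8, set 0) → VC-HIT  vc=[2]

VC = [2]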